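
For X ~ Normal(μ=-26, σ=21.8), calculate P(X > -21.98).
0.426848

We have X ~ Normal(μ=-26, σ=21.8).

P(X > -21.98) = 1 - P(X ≤ -21.98)
                = 1 - F(-21.98)
                = 1 - 0.573152
                = 0.426848

So there's approximately a 42.7% chance that X exceeds -21.98.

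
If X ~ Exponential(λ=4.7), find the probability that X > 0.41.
0.145584

We have X ~ Exponential(λ=4.7).

P(X > 0.41) = 1 - P(X ≤ 0.41)
                = 1 - F(0.41)
                = 1 - 0.854416
                = 0.145584

So there's approximately a 14.6% chance that X exceeds 0.41.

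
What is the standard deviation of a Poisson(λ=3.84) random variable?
1.9596

We have X ~ Poisson(λ=3.84).

For a Poisson distribution with λ=3.84:
σ = √Var(X) = 1.9596

The standard deviation is the square root of the variance.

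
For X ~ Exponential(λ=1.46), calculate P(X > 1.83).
0.069128

We have X ~ Exponential(λ=1.46).

P(X > 1.83) = 1 - P(X ≤ 1.83)
                = 1 - F(1.83)
                = 1 - 0.930872
                = 0.069128

So there's approximately a 6.9% chance that X exceeds 1.83.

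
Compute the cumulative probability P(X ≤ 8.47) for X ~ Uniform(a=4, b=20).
0.279375

We have X ~ Uniform(a=4, b=20).

The CDF gives us P(X ≤ k).

Using the CDF:
P(X ≤ 8.47) = 0.279375

This means there's approximately a 27.9% chance that X is at most 8.47.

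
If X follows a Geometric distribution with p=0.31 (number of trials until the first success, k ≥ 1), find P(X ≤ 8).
0.948620

We have X ~ Geometric(p=0.31) (number of trials until the first success, k ≥ 1).

The CDF gives us P(X ≤ k).

Using the CDF:
P(X ≤ 8) = 0.948620

This means there's approximately a 94.9% chance that X is at most 8.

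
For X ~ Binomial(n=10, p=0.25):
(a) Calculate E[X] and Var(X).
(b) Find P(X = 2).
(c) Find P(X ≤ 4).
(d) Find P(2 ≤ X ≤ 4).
(a) E[X] = 2.5000, Var(X) = 1.8750
(b) P(X = 2) = 0.281568
(c) P(X ≤ 4) = 0.921873
(d) P(2 ≤ X ≤ 4) = 0.677848

We have X ~ Binomial(n=10, p=0.25).

(a) Moments:
E[X] = 2.5000
Var(X) = 1.8750
σ = √Var(X) = 1.3693

(b) Point probability using PMF:
P(X = 2) = 0.281568

(c) Cumulative probability using CDF:
P(X ≤ 4) = F(4) = 0.921873

(d) Range probability:
P(2 ≤ X ≤ 4) = P(X ≤ 4) - P(X ≤ 1)
                   = F(4) - F(1)
                   = 0.921873 - 0.244025
                   = 0.677848

This means approximately 67.8% of outcomes fall in the interval [2, 4].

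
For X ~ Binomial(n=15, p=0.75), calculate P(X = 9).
0.091748

We have X ~ Binomial(n=15, p=0.75).

For a Binomial distribution, the PMF gives us the probability of each outcome.

Using the PMF formula:
P(X = 9) = 0.091748

Rounded to 4 decimal places: 0.0917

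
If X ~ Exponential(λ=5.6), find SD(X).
0.1786

We have X ~ Exponential(λ=5.6).

For an Exponential distribution with λ=5.6:
σ = √Var(X) = 0.1786

The standard deviation is the square root of the variance.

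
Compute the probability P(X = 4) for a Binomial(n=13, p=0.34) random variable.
0.227048

We have X ~ Binomial(n=13, p=0.34).

For a Binomial distribution, the PMF gives us the probability of each outcome.

Using the PMF formula:
P(X = 4) = 0.227048

Rounded to 4 decimal places: 0.2270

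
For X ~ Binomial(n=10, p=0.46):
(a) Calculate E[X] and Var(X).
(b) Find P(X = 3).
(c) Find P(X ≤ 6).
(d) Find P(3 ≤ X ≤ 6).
(a) E[X] = 4.6000, Var(X) = 2.4840
(b) P(X = 3) = 0.156391
(c) P(X ≤ 6) = 0.885939
(d) P(3 ≤ X ≤ 6) = 0.797025

We have X ~ Binomial(n=10, p=0.46).

(a) Moments:
E[X] = 4.6000
Var(X) = 2.4840
σ = √Var(X) = 1.5761

(b) Point probability using PMF:
P(X = 3) = 0.156391

(c) Cumulative probability using CDF:
P(X ≤ 6) = F(6) = 0.885939

(d) Range probability:
P(3 ≤ X ≤ 6) = P(X ≤ 6) - P(X ≤ 2)
                   = F(6) - F(2)
                   = 0.885939 - 0.088914
                   = 0.797025

This means approximately 79.7% of outcomes fall in the interval [3, 6].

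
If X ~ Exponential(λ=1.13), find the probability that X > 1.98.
0.106736

We have X ~ Exponential(λ=1.13).

P(X > 1.98) = 1 - P(X ≤ 1.98)
                = 1 - F(1.98)
                = 1 - 0.893264
                = 0.106736

So there's approximately a 10.7% chance that X exceeds 1.98.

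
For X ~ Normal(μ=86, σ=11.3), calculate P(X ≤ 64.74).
0.029958

We have X ~ Normal(μ=86, σ=11.3).

The CDF gives us P(X ≤ k).

Using the CDF:
P(X ≤ 64.74) = 0.029958

This means there's approximately a 3.0% chance that X is at most 64.74.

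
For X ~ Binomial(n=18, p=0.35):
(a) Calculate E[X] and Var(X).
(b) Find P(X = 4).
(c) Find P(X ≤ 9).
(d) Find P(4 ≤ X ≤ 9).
(a) E[X] = 6.3000, Var(X) = 4.0950
(b) P(X = 4) = 0.110352
(c) P(X ≤ 9) = 0.940305
(d) P(4 ≤ X ≤ 9) = 0.862038

We have X ~ Binomial(n=18, p=0.35).

(a) Moments:
E[X] = 6.3000
Var(X) = 4.0950
σ = √Var(X) = 2.0236

(b) Point probability using PMF:
P(X = 4) = 0.110352

(c) Cumulative probability using CDF:
P(X ≤ 9) = F(9) = 0.940305

(d) Range probability:
P(4 ≤ X ≤ 9) = P(X ≤ 9) - P(X ≤ 3)
                   = F(9) - F(3)
                   = 0.940305 - 0.078267
                   = 0.862038

This means approximately 86.2% of outcomes fall in the interval [4, 9].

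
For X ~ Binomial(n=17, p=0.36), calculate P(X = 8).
0.123545

We have X ~ Binomial(n=17, p=0.36).

For a Binomial distribution, the PMF gives us the probability of each outcome.

Using the PMF formula:
P(X = 8) = 0.123545

Rounded to 4 decimal places: 0.1235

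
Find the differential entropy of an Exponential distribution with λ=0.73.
1.3147 nats

We have X ~ Exponential(λ=0.73).

The differential entropy measures the uncertainty or information content of the distribution.

For an Exponential distribution with λ=0.73:
h(X) = 1.3147 nats

(In bits, this would be 1.8967 bits.)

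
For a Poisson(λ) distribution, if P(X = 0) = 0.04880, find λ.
λ = 3.0200

For a Poisson(λ) distribution, the PMF at 0 is:
P(X = 0) = λ^0 e^(-λ) / 0! = e^(-λ)

Given P(X = 0) = 0.04880:
e^(-λ) = 0.04880
-λ = ln(0.04880)
λ = -ln(0.04880) = 3.0200

Verification: e^(-3.0200) = 0.04880 ✓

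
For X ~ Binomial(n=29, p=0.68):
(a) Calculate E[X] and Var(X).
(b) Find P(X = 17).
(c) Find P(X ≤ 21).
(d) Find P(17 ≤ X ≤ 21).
(a) E[X] = 19.7200, Var(X) = 6.3104
(b) P(X = 17) = 0.085032
(c) P(X ≤ 21) = 0.756525
(d) P(17 ≤ X ≤ 21) = 0.654563

We have X ~ Binomial(n=29, p=0.68).

(a) Moments:
E[X] = 19.7200
Var(X) = 6.3104
σ = √Var(X) = 2.5121

(b) Point probability using PMF:
P(X = 17) = 0.085032

(c) Cumulative probability using CDF:
P(X ≤ 21) = F(21) = 0.756525

(d) Range probability:
P(17 ≤ X ≤ 21) = P(X ≤ 21) - P(X ≤ 16)
                   = F(21) - F(16)
                   = 0.756525 - 0.101962
                   = 0.654563

This means approximately 65.5% of outcomes fall in the interval [17, 21].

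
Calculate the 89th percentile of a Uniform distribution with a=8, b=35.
32.0300

We have X ~ Uniform(a=8, b=35).

We want to find x such that P(X ≤ x) = 0.89.

This is the 89th percentile, which means 89% of values fall below this point.

Using the inverse CDF (quantile function):
x = F⁻¹(0.89) = 32.0300

Verification: P(X ≤ 32.0300) = 0.89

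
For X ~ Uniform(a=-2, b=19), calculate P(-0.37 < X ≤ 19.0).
0.922381

We have X ~ Uniform(a=-2, b=19).

To find P(-0.37 < X ≤ 19.0), we use:
P(-0.37 < X ≤ 19.0) = P(X ≤ 19.0) - P(X ≤ -0.37)
                 = F(19.0) - F(-0.37)
                 = 1.000000 - 0.077619
                 = 0.922381

So there's approximately a 92.2% chance that X falls in this range.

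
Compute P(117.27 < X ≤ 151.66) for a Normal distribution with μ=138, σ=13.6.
0.778689

We have X ~ Normal(μ=138, σ=13.6).

To find P(117.27 < X ≤ 151.66), we use:
P(117.27 < X ≤ 151.66) = P(X ≤ 151.66) - P(X ≤ 117.27)
                 = F(151.66) - F(117.27)
                 = 0.842410 - 0.063721
                 = 0.778689

So there's approximately a 77.9% chance that X falls in this range.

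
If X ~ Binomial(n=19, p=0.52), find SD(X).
2.1777

We have X ~ Binomial(n=19, p=0.52).

For a Binomial distribution with n=19, p=0.52:
σ = √Var(X) = 2.1777

The standard deviation is the square root of the variance.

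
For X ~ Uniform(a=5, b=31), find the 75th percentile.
24.5000

We have X ~ Uniform(a=5, b=31).

We want to find x such that P(X ≤ x) = 0.75.

This is the 75th percentile, which means 75% of values fall below this point.

Using the inverse CDF (quantile function):
x = F⁻¹(0.75) = 24.5000

Verification: P(X ≤ 24.5000) = 0.75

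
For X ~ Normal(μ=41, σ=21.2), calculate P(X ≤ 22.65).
0.193364

We have X ~ Normal(μ=41, σ=21.2).

The CDF gives us P(X ≤ k).

Using the CDF:
P(X ≤ 22.65) = 0.193364

This means there's approximately a 19.3% chance that X is at most 22.65.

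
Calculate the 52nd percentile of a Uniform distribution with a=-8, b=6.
-0.7200

We have X ~ Uniform(a=-8, b=6).

We want to find x such that P(X ≤ x) = 0.52.

This is the 52nd percentile, which means 52% of values fall below this point.

Using the inverse CDF (quantile function):
x = F⁻¹(0.52) = -0.7200

Verification: P(X ≤ -0.7200) = 0.52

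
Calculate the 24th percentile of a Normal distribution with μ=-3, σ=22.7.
-19.0331

We have X ~ Normal(μ=-3, σ=22.7).

We want to find x such that P(X ≤ x) = 0.24.

This is the 24th percentile, which means 24% of values fall below this point.

Using the inverse CDF (quantile function):
x = F⁻¹(0.24) = -19.0331

Verification: P(X ≤ -19.0331) = 0.24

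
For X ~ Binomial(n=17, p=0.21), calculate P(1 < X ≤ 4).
0.623057

We have X ~ Binomial(n=17, p=0.21).

To find P(1 < X ≤ 4), we use:
P(1 < X ≤ 4) = P(X ≤ 4) - P(X ≤ 1)
                 = F(4) - F(1)
                 = 0.723408 - 0.100351
                 = 0.623057

So there's approximately a 62.3% chance that X falls in this range.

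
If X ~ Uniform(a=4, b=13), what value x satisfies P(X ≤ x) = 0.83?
11.4700

We have X ~ Uniform(a=4, b=13).

We want to find x such that P(X ≤ x) = 0.83.

This is the 83rd percentile, which means 83% of values fall below this point.

Using the inverse CDF (quantile function):
x = F⁻¹(0.83) = 11.4700

Verification: P(X ≤ 11.4700) = 0.83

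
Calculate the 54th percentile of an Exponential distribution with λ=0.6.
1.2942

We have X ~ Exponential(λ=0.6).

We want to find x such that P(X ≤ x) = 0.54.

This is the 54th percentile, which means 54% of values fall below this point.

Using the inverse CDF (quantile function):
x = F⁻¹(0.54) = 1.2942

Verification: P(X ≤ 1.2942) = 0.54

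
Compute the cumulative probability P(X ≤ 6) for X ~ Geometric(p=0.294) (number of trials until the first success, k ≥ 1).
0.876169

We have X ~ Geometric(p=0.294) (number of trials until the first success, k ≥ 1).

The CDF gives us P(X ≤ k).

Using the CDF:
P(X ≤ 6) = 0.876169

This means there's approximately a 87.6% chance that X is at most 6.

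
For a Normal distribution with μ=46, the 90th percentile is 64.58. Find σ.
σ = 14.4981

For X ~ Normal(μ, σ), the p-th percentile satisfies x = μ + z_p × σ,
where z_p = Φ⁻¹(p) is the standard normal quantile.

Step 1: z_{0.9} = Φ⁻¹(0.9) = 1.2816

Step 2: Solve for σ:
64.58 = 46 + 1.2816 × σ
σ = (64.58 - 46) / 1.2816
σ = 18.58 / 1.2816
σ = 14.4981

Verification: μ + z × σ = 46 + 1.2816 × 14.4981 = 64.58 ✓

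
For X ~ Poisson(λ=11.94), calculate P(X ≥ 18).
0.060695

We have X ~ Poisson(λ=11.94).

For discrete distributions, P(X ≥ 18) = 1 - P(X ≤ 17).

P(X ≤ 17) = 0.939305
P(X ≥ 18) = 1 - 0.939305 = 0.060695

So there's approximately a 6.1% chance that X is at least 18.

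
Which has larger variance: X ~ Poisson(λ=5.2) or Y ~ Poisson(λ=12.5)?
Y has larger variance (12.5000 > 5.2000)

Compute the variance for each distribution:

X ~ Poisson(λ=5.2):
Var(X) = 5.2000

Y ~ Poisson(λ=12.5):
Var(Y) = 12.5000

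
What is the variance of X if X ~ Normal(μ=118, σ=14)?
196.0000

We have X ~ Normal(μ=118, σ=14).

For a Normal distribution with μ=118, σ=14:
Var(X) = 196.0000

The variance measures the spread of the distribution around the mean.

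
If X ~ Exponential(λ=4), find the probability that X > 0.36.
0.236928

We have X ~ Exponential(λ=4).

P(X > 0.36) = 1 - P(X ≤ 0.36)
                = 1 - F(0.36)
                = 1 - 0.763072
                = 0.236928

So there's approximately a 23.7% chance that X exceeds 0.36.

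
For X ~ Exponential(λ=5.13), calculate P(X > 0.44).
0.104643

We have X ~ Exponential(λ=5.13).

P(X > 0.44) = 1 - P(X ≤ 0.44)
                = 1 - F(0.44)
                = 1 - 0.895357
                = 0.104643

So there's approximately a 10.5% chance that X exceeds 0.44.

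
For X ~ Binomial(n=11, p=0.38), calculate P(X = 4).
0.242320

We have X ~ Binomial(n=11, p=0.38).

For a Binomial distribution, the PMF gives us the probability of each outcome.

Using the PMF formula:
P(X = 4) = 0.242320

Rounded to 4 decimal places: 0.2423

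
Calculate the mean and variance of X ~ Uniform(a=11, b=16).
E[X] = 13.5000, Var(X) = 2.0833

We have X ~ Uniform(a=11, b=16).

For a Uniform distribution with a=11, b=16:

Expected value:
E[X] = 13.5000

Variance:
Var(X) = 2.0833

Standard deviation:
σ = √Var(X) = 1.4434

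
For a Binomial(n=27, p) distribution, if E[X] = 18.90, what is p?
p = 0.7

For a Binomial(n, p) distribution:
E[X] = n × p

Given n = 27 and E[X] = 18.90:
18.90 = 27 × p
p = 18.90 / 27 = 0.7

Verification: Binomial(27, 0.7) has E[X] = 18.90 ✓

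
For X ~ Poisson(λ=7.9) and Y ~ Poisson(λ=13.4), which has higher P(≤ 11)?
X has higher probability (P(X ≤ 11) = 0.8952 > P(Y ≤ 11) = 0.3139)

Compute P(≤ 11) for each distribution:

X ~ Poisson(λ=7.9):
P(X ≤ 11) = 0.8952

Y ~ Poisson(λ=13.4):
P(Y ≤ 11) = 0.3139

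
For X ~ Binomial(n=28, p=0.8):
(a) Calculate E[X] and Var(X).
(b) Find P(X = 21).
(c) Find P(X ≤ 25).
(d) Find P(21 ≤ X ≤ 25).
(a) E[X] = 22.4000, Var(X) = 4.4800
(b) P(X = 21) = 0.139787
(c) P(X ≤ 25) = 0.938828
(d) P(21 ≤ X ≤ 25) = 0.757059

We have X ~ Binomial(n=28, p=0.8).

(a) Moments:
E[X] = 22.4000
Var(X) = 4.4800
σ = √Var(X) = 2.1166

(b) Point probability using PMF:
P(X = 21) = 0.139787

(c) Cumulative probability using CDF:
P(X ≤ 25) = F(25) = 0.938828

(d) Range probability:
P(21 ≤ X ≤ 25) = P(X ≤ 25) - P(X ≤ 20)
                   = F(25) - F(20)
                   = 0.938828 - 0.181770
                   = 0.757059

This means approximately 75.7% of outcomes fall in the interval [21, 25].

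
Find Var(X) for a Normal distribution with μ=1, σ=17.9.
320.4100

We have X ~ Normal(μ=1, σ=17.9).

For a Normal distribution with μ=1, σ=17.9:
Var(X) = 320.4100

The variance measures the spread of the distribution around the mean.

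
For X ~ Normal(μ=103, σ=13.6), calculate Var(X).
184.9600

We have X ~ Normal(μ=103, σ=13.6).

For a Normal distribution with μ=103, σ=13.6:
Var(X) = 184.9600

The variance measures the spread of the distribution around the mean.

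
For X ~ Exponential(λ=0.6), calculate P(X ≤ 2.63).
0.793613

We have X ~ Exponential(λ=0.6).

The CDF gives us P(X ≤ k).

Using the CDF:
P(X ≤ 2.63) = 0.793613

This means there's approximately a 79.4% chance that X is at most 2.63.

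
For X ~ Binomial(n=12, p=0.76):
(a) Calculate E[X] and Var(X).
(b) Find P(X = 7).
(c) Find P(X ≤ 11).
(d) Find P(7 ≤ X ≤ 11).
(a) E[X] = 9.1200, Var(X) = 2.1888
(b) P(X = 7) = 0.092358
(c) P(X ≤ 11) = 0.962867
(d) P(7 ≤ X ≤ 11) = 0.917531

We have X ~ Binomial(n=12, p=0.76).

(a) Moments:
E[X] = 9.1200
Var(X) = 2.1888
σ = √Var(X) = 1.4795

(b) Point probability using PMF:
P(X = 7) = 0.092358

(c) Cumulative probability using CDF:
P(X ≤ 11) = F(11) = 0.962867

(d) Range probability:
P(7 ≤ X ≤ 11) = P(X ≤ 11) - P(X ≤ 6)
                   = F(11) - F(6)
                   = 0.962867 - 0.045336
                   = 0.917531

This means approximately 91.8% of outcomes fall in the interval [7, 11].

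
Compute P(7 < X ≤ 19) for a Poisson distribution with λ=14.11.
0.889154

We have X ~ Poisson(λ=14.11).

To find P(7 < X ≤ 19), we use:
P(7 < X ≤ 19) = P(X ≤ 19) - P(X ≤ 7)
                 = F(19) - F(7)
                 = 0.918913 - 0.029758
                 = 0.889154

So there's approximately a 88.9% chance that X falls in this range.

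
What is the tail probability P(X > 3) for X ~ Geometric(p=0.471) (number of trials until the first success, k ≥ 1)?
0.148036

We have X ~ Geometric(p=0.471) (number of trials until the first success, k ≥ 1).

P(X > 3) = 1 - P(X ≤ 3)
                = 1 - F(3)
                = 1 - 0.851964
                = 0.148036

So there's approximately a 14.8% chance that X exceeds 3.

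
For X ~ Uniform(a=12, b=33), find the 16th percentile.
15.3600

We have X ~ Uniform(a=12, b=33).

We want to find x such that P(X ≤ x) = 0.16.

This is the 16th percentile, which means 16% of values fall below this point.

Using the inverse CDF (quantile function):
x = F⁻¹(0.16) = 15.3600

Verification: P(X ≤ 15.3600) = 0.16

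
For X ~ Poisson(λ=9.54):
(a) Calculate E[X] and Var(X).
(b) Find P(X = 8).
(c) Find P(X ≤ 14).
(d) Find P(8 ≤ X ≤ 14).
(a) E[X] = 9.5400, Var(X) = 9.5400
(b) P(X = 8) = 0.122376
(c) P(X ≤ 14) = 0.938317
(d) P(8 ≤ X ≤ 14) = 0.673781

We have X ~ Poisson(λ=9.54).

(a) Moments:
E[X] = 9.5400
Var(X) = 9.5400
σ = √Var(X) = 3.0887

(b) Point probability using PMF:
P(X = 8) = 0.122376

(c) Cumulative probability using CDF:
P(X ≤ 14) = F(14) = 0.938317

(d) Range probability:
P(8 ≤ X ≤ 14) = P(X ≤ 14) - P(X ≤ 7)
                   = F(14) - F(7)
                   = 0.938317 - 0.264536
                   = 0.673781

This means approximately 67.4% of outcomes fall in the interval [8, 14].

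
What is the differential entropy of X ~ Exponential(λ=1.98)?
0.3169 nats

We have X ~ Exponential(λ=1.98).

The differential entropy measures the uncertainty or information content of the distribution.

For an Exponential distribution with λ=1.98:
h(X) = 0.3169 nats

(In bits, this would be 0.4572 bits.)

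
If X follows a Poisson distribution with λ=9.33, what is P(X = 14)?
0.038545

We have X ~ Poisson(λ=9.33).

For a Poisson distribution, the PMF gives us the probability of each outcome.

Using the PMF formula:
P(X = 14) = 0.038545

Rounded to 4 decimal places: 0.0385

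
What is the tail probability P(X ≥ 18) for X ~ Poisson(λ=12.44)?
0.081402

We have X ~ Poisson(λ=12.44).

For discrete distributions, P(X ≥ 18) = 1 - P(X ≤ 17).

P(X ≤ 17) = 0.918598
P(X ≥ 18) = 1 - 0.918598 = 0.081402

So there's approximately a 8.1% chance that X is at least 18.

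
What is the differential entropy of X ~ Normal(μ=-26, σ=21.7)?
4.4963 nats

We have X ~ Normal(μ=-26, σ=21.7).

The differential entropy measures the uncertainty or information content of the distribution.

For a Normal distribution with μ=-26, σ=21.7:
h(X) = 4.4963 nats

(In bits, this would be 6.4867 bits.)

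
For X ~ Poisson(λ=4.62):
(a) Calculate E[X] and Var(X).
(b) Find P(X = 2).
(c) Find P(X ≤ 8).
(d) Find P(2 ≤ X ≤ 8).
(a) E[X] = 4.6200, Var(X) = 4.6200
(b) P(X = 2) = 0.105151
(c) P(X ≤ 8) = 0.953921
(d) P(2 ≤ X ≤ 8) = 0.898548

We have X ~ Poisson(λ=4.62).

(a) Moments:
E[X] = 4.6200
Var(X) = 4.6200
σ = √Var(X) = 2.1494

(b) Point probability using PMF:
P(X = 2) = 0.105151

(c) Cumulative probability using CDF:
P(X ≤ 8) = F(8) = 0.953921

(d) Range probability:
P(2 ≤ X ≤ 8) = P(X ≤ 8) - P(X ≤ 1)
                   = F(8) - F(1)
                   = 0.953921 - 0.055373
                   = 0.898548

This means approximately 89.9% of outcomes fall in the interval [2, 8].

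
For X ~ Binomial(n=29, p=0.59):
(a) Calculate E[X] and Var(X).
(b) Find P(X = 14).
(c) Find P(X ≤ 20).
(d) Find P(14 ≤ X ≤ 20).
(a) E[X] = 17.1100, Var(X) = 7.0151
(b) P(X = 14) = 0.074699
(c) P(X ≤ 20) = 0.901491
(d) P(14 ≤ X ≤ 20) = 0.814076

We have X ~ Binomial(n=29, p=0.59).

(a) Moments:
E[X] = 17.1100
Var(X) = 7.0151
σ = √Var(X) = 2.6486

(b) Point probability using PMF:
P(X = 14) = 0.074699

(c) Cumulative probability using CDF:
P(X ≤ 20) = F(20) = 0.901491

(d) Range probability:
P(14 ≤ X ≤ 20) = P(X ≤ 20) - P(X ≤ 13)
                   = F(20) - F(13)
                   = 0.901491 - 0.087415
                   = 0.814076

This means approximately 81.4% of outcomes fall in the interval [14, 20].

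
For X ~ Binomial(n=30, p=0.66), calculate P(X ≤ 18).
0.303073

We have X ~ Binomial(n=30, p=0.66).

The CDF gives us P(X ≤ k).

Using the CDF:
P(X ≤ 18) = 0.303073

This means there's approximately a 30.3% chance that X is at most 18.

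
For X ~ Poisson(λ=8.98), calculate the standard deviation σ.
2.9967

We have X ~ Poisson(λ=8.98).

For a Poisson distribution with λ=8.98:
σ = √Var(X) = 2.9967

The standard deviation is the square root of the variance.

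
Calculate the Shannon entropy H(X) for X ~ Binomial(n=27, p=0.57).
2.3634 nats

We have X ~ Binomial(n=27, p=0.57).

The Shannon entropy measures the uncertainty or information content of the distribution.

For a Binomial distribution with n=27, p=0.57:
H(X) = 2.3634 nats

(In bits, this would be 3.4097 bits.)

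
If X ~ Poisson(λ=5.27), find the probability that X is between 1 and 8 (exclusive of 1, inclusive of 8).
0.880598

We have X ~ Poisson(λ=5.27).

To find P(1 < X ≤ 8), we use:
P(1 < X ≤ 8) = P(X ≤ 8) - P(X ≤ 1)
                 = F(8) - F(1)
                 = 0.912848 - 0.032250
                 = 0.880598

So there's approximately a 88.1% chance that X falls in this range.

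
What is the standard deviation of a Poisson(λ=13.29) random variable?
3.6455

We have X ~ Poisson(λ=13.29).

For a Poisson distribution with λ=13.29:
σ = √Var(X) = 3.6455

The standard deviation is the square root of the variance.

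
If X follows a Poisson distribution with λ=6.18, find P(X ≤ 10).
0.949492

We have X ~ Poisson(λ=6.18).

The CDF gives us P(X ≤ k).

Using the CDF:
P(X ≤ 10) = 0.949492

This means there's approximately a 94.9% chance that X is at most 10.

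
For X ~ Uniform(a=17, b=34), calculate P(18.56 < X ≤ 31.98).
0.789412

We have X ~ Uniform(a=17, b=34).

To find P(18.56 < X ≤ 31.98), we use:
P(18.56 < X ≤ 31.98) = P(X ≤ 31.98) - P(X ≤ 18.56)
                 = F(31.98) - F(18.56)
                 = 0.881176 - 0.091765
                 = 0.789412

So there's approximately a 78.9% chance that X falls in this range.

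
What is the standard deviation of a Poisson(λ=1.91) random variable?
1.3820

We have X ~ Poisson(λ=1.91).

For a Poisson distribution with λ=1.91:
σ = √Var(X) = 1.3820

The standard deviation is the square root of the variance.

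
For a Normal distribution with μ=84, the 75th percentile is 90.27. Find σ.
σ = 9.2959

For X ~ Normal(μ, σ), the p-th percentile satisfies x = μ + z_p × σ,
where z_p = Φ⁻¹(p) is the standard normal quantile.

Step 1: z_{0.75} = Φ⁻¹(0.75) = 0.6745

Step 2: Solve for σ:
90.27 = 84 + 0.6745 × σ
σ = (90.27 - 84) / 0.6745
σ = 6.27 / 0.6745
σ = 9.2959

Verification: μ + z × σ = 84 + 0.6745 × 9.2959 = 90.27 ✓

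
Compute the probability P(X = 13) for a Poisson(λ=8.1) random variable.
0.031495

We have X ~ Poisson(λ=8.1).

For a Poisson distribution, the PMF gives us the probability of each outcome.

Using the PMF formula:
P(X = 13) = 0.031495

Rounded to 4 decimal places: 0.0315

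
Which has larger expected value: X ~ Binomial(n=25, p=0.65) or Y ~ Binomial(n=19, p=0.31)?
X has larger mean (16.2500 > 5.8900)

Compute the expected value for each distribution:

X ~ Binomial(n=25, p=0.65):
E[X] = 16.2500

Y ~ Binomial(n=19, p=0.31):
E[Y] = 5.8900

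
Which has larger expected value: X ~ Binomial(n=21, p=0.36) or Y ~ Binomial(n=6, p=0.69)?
X has larger mean (7.5600 > 4.1400)

Compute the expected value for each distribution:

X ~ Binomial(n=21, p=0.36):
E[X] = 7.5600

Y ~ Binomial(n=6, p=0.69):
E[Y] = 4.1400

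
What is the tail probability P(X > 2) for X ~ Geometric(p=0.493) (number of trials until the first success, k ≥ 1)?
0.257049

We have X ~ Geometric(p=0.493) (number of trials until the first success, k ≥ 1).

P(X > 2) = 1 - P(X ≤ 2)
                = 1 - F(2)
                = 1 - 0.742951
                = 0.257049

So there's approximately a 25.7% chance that X exceeds 2.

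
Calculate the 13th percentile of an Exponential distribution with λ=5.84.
0.0238

We have X ~ Exponential(λ=5.84).

We want to find x such that P(X ≤ x) = 0.13.

This is the 13th percentile, which means 13% of values fall below this point.

Using the inverse CDF (quantile function):
x = F⁻¹(0.13) = 0.0238

Verification: P(X ≤ 0.0238) = 0.13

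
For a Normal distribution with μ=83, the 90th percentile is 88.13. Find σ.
σ = 4.0030

For X ~ Normal(μ, σ), the p-th percentile satisfies x = μ + z_p × σ,
where z_p = Φ⁻¹(p) is the standard normal quantile.

Step 1: z_{0.9} = Φ⁻¹(0.9) = 1.2816

Step 2: Solve for σ:
88.13 = 83 + 1.2816 × σ
σ = (88.13 - 83) / 1.2816
σ = 5.13 / 1.2816
σ = 4.0030

Verification: μ + z × σ = 83 + 1.2816 × 4.0030 = 88.13 ✓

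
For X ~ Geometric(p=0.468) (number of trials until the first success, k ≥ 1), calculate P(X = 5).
0.037488

We have X ~ Geometric(p=0.468) (number of trials until the first success, k ≥ 1).

For a Geometric distribution, the PMF gives us the probability of each outcome.

Using the PMF formula:
P(X = 5) = 0.037488

Rounded to 4 decimal places: 0.0375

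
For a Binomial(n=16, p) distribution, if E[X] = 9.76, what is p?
p = 0.61

For a Binomial(n, p) distribution:
E[X] = n × p

Given n = 16 and E[X] = 9.76:
9.76 = 16 × p
p = 9.76 / 16 = 0.61

Verification: Binomial(16, 0.61) has E[X] = 9.76 ✓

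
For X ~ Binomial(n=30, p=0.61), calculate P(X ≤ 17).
0.377777

We have X ~ Binomial(n=30, p=0.61).

The CDF gives us P(X ≤ k).

Using the CDF:
P(X ≤ 17) = 0.377777

This means there's approximately a 37.8% chance that X is at most 17.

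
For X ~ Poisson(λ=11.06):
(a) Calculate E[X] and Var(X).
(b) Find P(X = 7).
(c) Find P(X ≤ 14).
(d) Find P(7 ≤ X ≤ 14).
(a) E[X] = 11.0600, Var(X) = 11.0600
(b) P(X = 7) = 0.063177
(c) P(X ≤ 14) = 0.849643
(d) P(7 ≤ X ≤ 14) = 0.773461

We have X ~ Poisson(λ=11.06).

(a) Moments:
E[X] = 11.0600
Var(X) = 11.0600
σ = √Var(X) = 3.3257

(b) Point probability using PMF:
P(X = 7) = 0.063177

(c) Cumulative probability using CDF:
P(X ≤ 14) = F(14) = 0.849643

(d) Range probability:
P(7 ≤ X ≤ 14) = P(X ≤ 14) - P(X ≤ 6)
                   = F(14) - F(6)
                   = 0.849643 - 0.076182
                   = 0.773461

This means approximately 77.3% of outcomes fall in the interval [7, 14].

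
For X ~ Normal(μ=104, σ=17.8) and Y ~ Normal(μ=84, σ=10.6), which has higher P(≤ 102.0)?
Y has higher probability (P(Y ≤ 102.0) = 0.9553 > P(X ≤ 102.0) = 0.4553)

Compute P(≤ 102.0) for each distribution:

X ~ Normal(μ=104, σ=17.8):
P(X ≤ 102.0) = 0.4553

Y ~ Normal(μ=84, σ=10.6):
P(Y ≤ 102.0) = 0.9553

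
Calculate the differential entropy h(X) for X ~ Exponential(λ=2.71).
0.0031 nats

We have X ~ Exponential(λ=2.71).

The differential entropy measures the uncertainty or information content of the distribution.

For an Exponential distribution with λ=2.71:
h(X) = 0.0031 nats

(In bits, this would be 0.0044 bits.)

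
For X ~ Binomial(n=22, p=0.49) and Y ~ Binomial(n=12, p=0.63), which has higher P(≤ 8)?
Y has higher probability (P(Y ≤ 8) = 0.7053 > P(X ≤ 8) = 0.1656)

Compute P(≤ 8) for each distribution:

X ~ Binomial(n=22, p=0.49):
P(X ≤ 8) = 0.1656

Y ~ Binomial(n=12, p=0.63):
P(Y ≤ 8) = 0.7053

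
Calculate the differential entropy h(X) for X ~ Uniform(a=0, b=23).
3.1355 nats

We have X ~ Uniform(a=0, b=23).

The differential entropy measures the uncertainty or information content of the distribution.

For a Uniform distribution with a=0, b=23:
h(X) = 3.1355 nats

(In bits, this would be 4.5236 bits.)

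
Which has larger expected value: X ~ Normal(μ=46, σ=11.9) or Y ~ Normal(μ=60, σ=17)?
Y has larger mean (60.0000 > 46.0000)

Compute the expected value for each distribution:

X ~ Normal(μ=46, σ=11.9):
E[X] = 46.0000

Y ~ Normal(μ=60, σ=17):
E[Y] = 60.0000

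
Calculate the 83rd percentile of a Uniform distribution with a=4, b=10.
8.9800

We have X ~ Uniform(a=4, b=10).

We want to find x such that P(X ≤ x) = 0.83.

This is the 83rd percentile, which means 83% of values fall below this point.

Using the inverse CDF (quantile function):
x = F⁻¹(0.83) = 8.9800

Verification: P(X ≤ 8.9800) = 0.83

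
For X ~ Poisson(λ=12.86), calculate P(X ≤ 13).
0.588432

We have X ~ Poisson(λ=12.86).

The CDF gives us P(X ≤ k).

Using the CDF:
P(X ≤ 13) = 0.588432

This means there's approximately a 58.8% chance that X is at most 13.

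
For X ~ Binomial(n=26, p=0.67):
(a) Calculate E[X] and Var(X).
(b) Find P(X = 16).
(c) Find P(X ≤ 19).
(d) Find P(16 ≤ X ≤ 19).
(a) E[X] = 17.4200, Var(X) = 5.7486
(b) P(X = 16) = 0.134144
(c) P(X ≤ 19) = 0.805326
(d) P(16 ≤ X ≤ 19) = 0.596019

We have X ~ Binomial(n=26, p=0.67).

(a) Moments:
E[X] = 17.4200
Var(X) = 5.7486
σ = √Var(X) = 2.3976

(b) Point probability using PMF:
P(X = 16) = 0.134144

(c) Cumulative probability using CDF:
P(X ≤ 19) = F(19) = 0.805326

(d) Range probability:
P(16 ≤ X ≤ 19) = P(X ≤ 19) - P(X ≤ 15)
                   = F(19) - F(15)
                   = 0.805326 - 0.209306
                   = 0.596019

This means approximately 59.6% of outcomes fall in the interval [16, 19].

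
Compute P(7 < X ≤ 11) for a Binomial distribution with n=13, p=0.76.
0.788421

We have X ~ Binomial(n=13, p=0.76).

To find P(7 < X ≤ 11), we use:
P(7 < X ≤ 11) = P(X ≤ 11) - P(X ≤ 7)
                 = F(11) - F(7)
                 = 0.855923 - 0.067502
                 = 0.788421

So there's approximately a 78.8% chance that X falls in this range.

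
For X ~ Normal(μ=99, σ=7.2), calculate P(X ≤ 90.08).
0.107693

We have X ~ Normal(μ=99, σ=7.2).

The CDF gives us P(X ≤ k).

Using the CDF:
P(X ≤ 90.08) = 0.107693

This means there's approximately a 10.8% chance that X is at most 90.08.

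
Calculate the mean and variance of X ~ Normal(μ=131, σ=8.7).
E[X] = 131.0000, Var(X) = 75.6900

We have X ~ Normal(μ=131, σ=8.7).

For a Normal distribution with μ=131, σ=8.7:

Expected value:
E[X] = 131.0000

Variance:
Var(X) = 75.6900

Standard deviation:
σ = √Var(X) = 8.7000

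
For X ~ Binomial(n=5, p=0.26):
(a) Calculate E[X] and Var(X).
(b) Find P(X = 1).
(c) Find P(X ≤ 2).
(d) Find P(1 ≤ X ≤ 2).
(a) E[X] = 1.3000, Var(X) = 0.9620
(b) P(X = 1) = 0.389825
(c) P(X ≤ 2) = 0.885658
(d) P(1 ≤ X ≤ 2) = 0.663757

We have X ~ Binomial(n=5, p=0.26).

(a) Moments:
E[X] = 1.3000
Var(X) = 0.9620
σ = √Var(X) = 0.9808

(b) Point probability using PMF:
P(X = 1) = 0.389825

(c) Cumulative probability using CDF:
P(X ≤ 2) = F(2) = 0.885658

(d) Range probability:
P(1 ≤ X ≤ 2) = P(X ≤ 2) - P(X ≤ 0)
                   = F(2) - F(0)
                   = 0.885658 - 0.221901
                   = 0.663757

This means approximately 66.4% of outcomes fall in the interval [1, 2].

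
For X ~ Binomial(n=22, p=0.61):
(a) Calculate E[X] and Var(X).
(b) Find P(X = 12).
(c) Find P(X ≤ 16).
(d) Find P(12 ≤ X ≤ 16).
(a) E[X] = 13.4200, Var(X) = 5.2338
(b) P(X = 12) = 0.139724
(c) P(X ≤ 16) = 0.913898
(d) P(12 ≤ X ≤ 16) = 0.714362

We have X ~ Binomial(n=22, p=0.61).

(a) Moments:
E[X] = 13.4200
Var(X) = 5.2338
σ = √Var(X) = 2.2877

(b) Point probability using PMF:
P(X = 12) = 0.139724

(c) Cumulative probability using CDF:
P(X ≤ 16) = F(16) = 0.913898

(d) Range probability:
P(12 ≤ X ≤ 16) = P(X ≤ 16) - P(X ≤ 11)
                   = F(16) - F(11)
                   = 0.913898 - 0.199537
                   = 0.714362

This means approximately 71.4% of outcomes fall in the interval [12, 16].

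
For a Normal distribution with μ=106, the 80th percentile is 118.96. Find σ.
σ = 15.3989

For X ~ Normal(μ, σ), the p-th percentile satisfies x = μ + z_p × σ,
where z_p = Φ⁻¹(p) is the standard normal quantile.

Step 1: z_{0.8} = Φ⁻¹(0.8) = 0.8416

Step 2: Solve for σ:
118.96 = 106 + 0.8416 × σ
σ = (118.96 - 106) / 0.8416
σ = 12.96 / 0.8416
σ = 15.3989

Verification: μ + z × σ = 106 + 0.8416 × 15.3989 = 118.96 ✓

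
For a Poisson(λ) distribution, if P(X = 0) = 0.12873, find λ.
λ = 2.0500

For a Poisson(λ) distribution, the PMF at 0 is:
P(X = 0) = λ^0 e^(-λ) / 0! = e^(-λ)

Given P(X = 0) = 0.12873:
e^(-λ) = 0.12873
-λ = ln(0.12873)
λ = -ln(0.12873) = 2.0500

Verification: e^(-2.0500) = 0.12873 ✓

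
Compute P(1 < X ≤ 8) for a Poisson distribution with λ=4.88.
0.894788

We have X ~ Poisson(λ=4.88).

To find P(1 < X ≤ 8), we use:
P(1 < X ≤ 8) = P(X ≤ 8) - P(X ≤ 1)
                 = F(8) - F(1)
                 = 0.939459 - 0.044670
                 = 0.894788

So there's approximately a 89.5% chance that X falls in this range.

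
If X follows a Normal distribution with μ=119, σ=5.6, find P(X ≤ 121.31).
0.660014

We have X ~ Normal(μ=119, σ=5.6).

The CDF gives us P(X ≤ k).

Using the CDF:
P(X ≤ 121.31) = 0.660014

This means there's approximately a 66.0% chance that X is at most 121.31.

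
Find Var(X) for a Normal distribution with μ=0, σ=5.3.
28.0900

We have X ~ Normal(μ=0, σ=5.3).

For a Normal distribution with μ=0, σ=5.3:
Var(X) = 28.0900

The variance measures the spread of the distribution around the mean.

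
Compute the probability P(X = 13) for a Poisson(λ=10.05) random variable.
0.073998

We have X ~ Poisson(λ=10.05).

For a Poisson distribution, the PMF gives us the probability of each outcome.

Using the PMF formula:
P(X = 13) = 0.073998

Rounded to 4 decimal places: 0.0740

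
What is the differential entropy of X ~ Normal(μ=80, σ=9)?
3.6162 nats

We have X ~ Normal(μ=80, σ=9).

The differential entropy measures the uncertainty or information content of the distribution.

For a Normal distribution with μ=80, σ=9:
h(X) = 3.6162 nats

(In bits, this would be 5.2170 bits.)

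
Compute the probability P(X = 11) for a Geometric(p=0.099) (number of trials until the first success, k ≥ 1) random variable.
0.034905

We have X ~ Geometric(p=0.099) (number of trials until the first success, k ≥ 1).

For a Geometric distribution, the PMF gives us the probability of each outcome.

Using the PMF formula:
P(X = 11) = 0.034905

Rounded to 4 decimal places: 0.0349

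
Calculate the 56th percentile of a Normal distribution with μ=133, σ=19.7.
135.9741

We have X ~ Normal(μ=133, σ=19.7).

We want to find x such that P(X ≤ x) = 0.56.

This is the 56th percentile, which means 56% of values fall below this point.

Using the inverse CDF (quantile function):
x = F⁻¹(0.56) = 135.9741

Verification: P(X ≤ 135.9741) = 0.56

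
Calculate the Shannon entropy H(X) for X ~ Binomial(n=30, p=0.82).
2.1538 nats

We have X ~ Binomial(n=30, p=0.82).

The Shannon entropy measures the uncertainty or information content of the distribution.

For a Binomial distribution with n=30, p=0.82:
H(X) = 2.1538 nats

(In bits, this would be 3.1073 bits.)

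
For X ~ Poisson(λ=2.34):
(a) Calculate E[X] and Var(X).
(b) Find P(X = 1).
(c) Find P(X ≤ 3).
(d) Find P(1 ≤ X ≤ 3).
(a) E[X] = 2.3400, Var(X) = 2.3400
(b) P(X = 1) = 0.225407
(c) P(X ≤ 3) = 0.791166
(d) P(1 ≤ X ≤ 3) = 0.694839

We have X ~ Poisson(λ=2.34).

(a) Moments:
E[X] = 2.3400
Var(X) = 2.3400
σ = √Var(X) = 1.5297

(b) Point probability using PMF:
P(X = 1) = 0.225407

(c) Cumulative probability using CDF:
P(X ≤ 3) = F(3) = 0.791166

(d) Range probability:
P(1 ≤ X ≤ 3) = P(X ≤ 3) - P(X ≤ 0)
                   = F(3) - F(0)
                   = 0.791166 - 0.096328
                   = 0.694839

This means approximately 69.5% of outcomes fall in the interval [1, 3].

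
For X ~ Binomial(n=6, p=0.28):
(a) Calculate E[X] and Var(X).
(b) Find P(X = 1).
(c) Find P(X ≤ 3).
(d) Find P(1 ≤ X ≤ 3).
(a) E[X] = 1.6800, Var(X) = 1.2096
(b) P(X = 1) = 0.325066
(c) P(X ≤ 3) = 0.944288
(d) P(1 ≤ X ≤ 3) = 0.804974

We have X ~ Binomial(n=6, p=0.28).

(a) Moments:
E[X] = 1.6800
Var(X) = 1.2096
σ = √Var(X) = 1.0998

(b) Point probability using PMF:
P(X = 1) = 0.325066

(c) Cumulative probability using CDF:
P(X ≤ 3) = F(3) = 0.944288

(d) Range probability:
P(1 ≤ X ≤ 3) = P(X ≤ 3) - P(X ≤ 0)
                   = F(3) - F(0)
                   = 0.944288 - 0.139314
                   = 0.804974

This means approximately 80.5% of outcomes fall in the interval [1, 3].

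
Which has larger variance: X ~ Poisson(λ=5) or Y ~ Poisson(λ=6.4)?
Y has larger variance (6.4000 > 5.0000)

Compute the variance for each distribution:

X ~ Poisson(λ=5):
Var(X) = 5.0000

Y ~ Poisson(λ=6.4):
Var(Y) = 6.4000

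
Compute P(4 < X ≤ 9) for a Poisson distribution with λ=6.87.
0.658245

We have X ~ Poisson(λ=6.87).

To find P(4 < X ≤ 9), we use:
P(4 < X ≤ 9) = P(X ≤ 9) - P(X ≤ 4)
                 = F(9) - F(4)
                 = 0.843430 - 0.185185
                 = 0.658245

So there's approximately a 65.8% chance that X falls in this range.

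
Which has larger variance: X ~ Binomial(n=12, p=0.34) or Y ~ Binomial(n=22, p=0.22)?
Y has larger variance (3.7752 > 2.6928)

Compute the variance for each distribution:

X ~ Binomial(n=12, p=0.34):
Var(X) = 2.6928

Y ~ Binomial(n=22, p=0.22):
Var(Y) = 3.7752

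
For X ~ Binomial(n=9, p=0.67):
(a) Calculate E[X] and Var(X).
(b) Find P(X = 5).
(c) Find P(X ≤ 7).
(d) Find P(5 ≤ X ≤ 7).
(a) E[X] = 6.0300, Var(X) = 1.9899
(b) P(X = 5) = 0.201744
(c) P(X ≤ 7) = 0.852191
(d) P(5 ≤ X ≤ 7) = 0.712415

We have X ~ Binomial(n=9, p=0.67).

(a) Moments:
E[X] = 6.0300
Var(X) = 1.9899
σ = √Var(X) = 1.4106

(b) Point probability using PMF:
P(X = 5) = 0.201744

(c) Cumulative probability using CDF:
P(X ≤ 7) = F(7) = 0.852191

(d) Range probability:
P(5 ≤ X ≤ 7) = P(X ≤ 7) - P(X ≤ 4)
                   = F(7) - F(4)
                   = 0.852191 - 0.139776
                   = 0.712415

This means approximately 71.2% of outcomes fall in the interval [5, 7].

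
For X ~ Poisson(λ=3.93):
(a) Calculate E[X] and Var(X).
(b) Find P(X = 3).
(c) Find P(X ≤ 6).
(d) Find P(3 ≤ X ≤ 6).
(a) E[X] = 3.9300, Var(X) = 3.9300
(b) P(X = 3) = 0.198723
(c) P(X ≤ 6) = 0.896491
(d) P(3 ≤ X ≤ 6) = 0.647951

We have X ~ Poisson(λ=3.93).

(a) Moments:
E[X] = 3.9300
Var(X) = 3.9300
σ = √Var(X) = 1.9824

(b) Point probability using PMF:
P(X = 3) = 0.198723

(c) Cumulative probability using CDF:
P(X ≤ 6) = F(6) = 0.896491

(d) Range probability:
P(3 ≤ X ≤ 6) = P(X ≤ 6) - P(X ≤ 2)
                   = F(6) - F(2)
                   = 0.896491 - 0.248541
                   = 0.647951

This means approximately 64.8% of outcomes fall in the interval [3, 6].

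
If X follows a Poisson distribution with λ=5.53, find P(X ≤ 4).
0.352863

We have X ~ Poisson(λ=5.53).

The CDF gives us P(X ≤ k).

Using the CDF:
P(X ≤ 4) = 0.352863

This means there's approximately a 35.3% chance that X is at most 4.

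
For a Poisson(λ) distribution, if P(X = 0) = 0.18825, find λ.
λ = 1.6700

For a Poisson(λ) distribution, the PMF at 0 is:
P(X = 0) = λ^0 e^(-λ) / 0! = e^(-λ)

Given P(X = 0) = 0.18825:
e^(-λ) = 0.18825
-λ = ln(0.18825)
λ = -ln(0.18825) = 1.6700

Verification: e^(-1.6700) = 0.18825 ✓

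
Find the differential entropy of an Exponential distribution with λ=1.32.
0.7224 nats

We have X ~ Exponential(λ=1.32).

The differential entropy measures the uncertainty or information content of the distribution.

For an Exponential distribution with λ=1.32:
h(X) = 0.7224 nats

(In bits, this would be 1.0422 bits.)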